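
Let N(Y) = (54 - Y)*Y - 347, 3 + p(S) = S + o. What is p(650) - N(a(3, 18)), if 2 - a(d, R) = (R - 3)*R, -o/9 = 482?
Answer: 82952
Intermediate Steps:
o = -4338 (o = -9*482 = -4338)
p(S) = -4341 + S (p(S) = -3 + (S - 4338) = -3 + (-4338 + S) = -4341 + S)
a(d, R) = 2 - R*(-3 + R) (a(d, R) = 2 - (R - 3)*R = 2 - (-3 + R)*R = 2 - R*(-3 + R))
N(Y) = -347 + Y*(54 - Y) (N(Y) = Y*(54 - Y) - 347 = -347 + Y*(54 - Y))
p(650) - N(a(3, 18)) = (-4341 + 650) - (-347 - (2 - 1*18**2 + 3*18)**2 + 54*(2 - 1*18**2 + 3*18)) = -3691 - (-347 - (2 - 1*324 + 54)**2 + 54*(2 - 1*324 + 54)) = -3691 - (-347 - (2 - 324 + 54)**2 + 54*(2 - 324 + 54)) = -3691 - (-347 - 1*(-268)**2 + 54*(-268)) = -3691 - (-347 - 1*71824 - 14472) = -3691 - (-347 - 71824 - 14472) = -3691 - 1*(-86643) = -3691 + 86643 = 82952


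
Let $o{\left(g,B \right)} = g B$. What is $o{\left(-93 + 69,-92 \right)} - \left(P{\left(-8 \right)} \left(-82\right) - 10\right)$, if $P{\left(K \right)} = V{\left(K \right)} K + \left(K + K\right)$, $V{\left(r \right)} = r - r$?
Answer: $906$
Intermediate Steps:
$V{\left(r \right)} = 0$
$o{\left(g,B \right)} = B g$
$P{\left(K \right)} = 2 K$ ($P{\left(K \right)} = 0 K + \left(K + K\right) = 0 + 2 K = 2 K$)
$o{\left(-93 + 69,-92 \right)} - \left(P{\left(-8 \right)} \left(-82\right) - 10\right) = - 92 \left(-93 + 69\right) - \left(2 \left(-8\right) \left(-82\right) - 10\right) = \left(-92\right) \left(-24\right) - \left(\left(-16\right) \left(-82\right) - 10\right) = 2208 - \left(1312 - 10\right) = 2208 - 1302 = 906$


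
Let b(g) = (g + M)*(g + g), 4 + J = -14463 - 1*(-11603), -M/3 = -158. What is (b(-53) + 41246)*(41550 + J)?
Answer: -130758680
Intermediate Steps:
M = 474 (M = -3*(-158) = 474)
J = -2864 (J = -4 + (-14463 - 1*(-11603)) = -4 + (-14463 + 11603) = -4 - 2860 = -2864)
b(g) = 2*g*(474 + g) (b(g) = (g + 474)*(g + g) = (474 + g)*(2*g) = 2*g*(474 + g))
(b(-53) + 41246)*(41550 + J) = (2*(-53)*(474 - 53) + 41246)*(41550 - 2864) = (2*(-53)*421 + 41246)*38686 = (-44626 + 41246)*38686 = -3380*38686 = -130758680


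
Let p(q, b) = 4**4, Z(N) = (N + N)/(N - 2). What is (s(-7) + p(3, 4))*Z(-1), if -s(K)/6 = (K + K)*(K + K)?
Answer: -1840/3 ≈ -613.33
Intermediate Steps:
Z(N) = 2*N/(-2 + N) (Z(N) = (2*N)/(-2 + N) = 2*N/(-2 + N))
p(q, b) = 256
s(K) = -24*K**2 (s(K) = -6*(K + K)*(K + K) = -6*2*K*2*K = -24*K**2)
(s(-7) + p(3, 4))*Z(-1) = (-24*(-7)**2 + 256)*(2*(-1)/(-2 - 1)) = (-24*49 + 256)*(2*(-1)/(-3)) = (-1176 + 256)*(2*(-1)*(-1/3)) = -920*2/3 = -1840/3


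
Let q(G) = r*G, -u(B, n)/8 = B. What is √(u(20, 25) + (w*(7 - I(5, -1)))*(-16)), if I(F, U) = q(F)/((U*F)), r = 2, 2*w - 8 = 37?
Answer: 10*I*√34 ≈ 58.31*I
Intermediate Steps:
u(B, n) = -8*B
w = 45/2 (w = 4 + (½)*37 = 4 + 37/2 = 45/2 ≈ 22.500)
q(G) = 2*G
I(F, U) = 2/U (I(F, U) = (2*F)/((U*F)) = (2*F)/((F*U)) = (2*F)*(1/(F*U)) = 2/U)
√(u(20, 25) + (w*(7 - I(5, -1)))*(-16)) = √(-8*20 + (45*(7 - 2/(-1))/2)*(-16)) = √(-160 + (45*(7 - 2*(-1))/2)*(-16)) = √(-160 + (45*(7 - 1*(-2))/2)*(-16)) = √(-160 + (45*(7 + 2)/2)*(-16)) = √(-160 + ((45/2)*9)*(-16)) = √(-160 + (405/2)*(-16)) = √(-160 - 3240) = √(-3400) = 10*I*√34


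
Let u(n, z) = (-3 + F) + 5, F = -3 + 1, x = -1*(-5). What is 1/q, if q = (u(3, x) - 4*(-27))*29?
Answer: 1/3132 ≈ 0.00031928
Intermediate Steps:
x = 5
F = -2
u(n, z) = 0 (u(n, z) = (-3 - 2) + 5 = -5 + 5 = 0)
q = 3132 (q = (0 - 4*(-27))*29 = (0 + 108)*29 = 108*29 = 3132)
1/q = 1/3132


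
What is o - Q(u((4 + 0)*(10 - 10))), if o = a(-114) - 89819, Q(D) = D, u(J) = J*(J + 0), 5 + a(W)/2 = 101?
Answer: -89627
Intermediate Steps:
a(W) = 192 (a(W) = -10 + 2*101 = -10 + 202 = 192)
u(J) = J² (u(J) = J*J = J²)
o = -89627 (o = 192 - 89819 = -89627)
o - Q(u((4 + 0)*(10 - 10))) = -89627 - ((4 + 0)*(10 - 10))² = -89627 - (4*0)² = -89627 - 1*0² = -89627 - 1*0 = -89627 + 0 = -89627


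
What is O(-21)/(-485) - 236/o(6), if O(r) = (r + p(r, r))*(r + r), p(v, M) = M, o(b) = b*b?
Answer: -44491/4365 ≈ -10.193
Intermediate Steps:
o(b) = b**2
O(r) = 4*r**2 (O(r) = (r + r)*(r + r) = (2*r)*(2*r) = 4*r**2)
O(-21)/(-485) - 236/o(6) = (4*(-21)**2)/(-485) - 236/(6**2) = (4*441)*(-1/485) - 236/36 = 1764*(-1/485) - 236*1/36 = -1764/485 - 59/9 = -44491/4365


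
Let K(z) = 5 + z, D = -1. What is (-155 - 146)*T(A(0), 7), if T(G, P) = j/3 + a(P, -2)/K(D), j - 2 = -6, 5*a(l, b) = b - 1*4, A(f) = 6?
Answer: 14749/30 ≈ 491.63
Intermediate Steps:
a(l, b) = -⅘ + b/5 (a(l, b) = (b - 1*4)/5 = (b - 4)/5 = (-4 + b)/5 = -⅘ + b/5)
j = -4 (j = 2 - 6 = -4)
T(G, P) = -49/30 (T(G, P) = -4/3 + (-⅘ + (⅕)*(-2))/(5 - 1) = -4*⅓ + (-⅘ - ⅖)/4 = -4/3 - 6/5*¼ = -4/3 - 3/10 = -49/30)
(-155 - 146)*T(A(0), 7) = (-155 - 146)*(-49/30) = -301*(-49/30) = 14749/30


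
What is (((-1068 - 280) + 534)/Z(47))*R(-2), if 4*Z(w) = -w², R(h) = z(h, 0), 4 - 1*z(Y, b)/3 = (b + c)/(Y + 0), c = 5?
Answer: 63492/2209 ≈ 28.742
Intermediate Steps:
z(Y, b) = 12 - 3*(5 + b)/Y (z(Y, b) = 12 - 3*(b + 5)/(Y + 0) = 12 - 3*(5 + b)/Y)
R(h) = 3*(-5 + 4*h)/h (R(h) = 3*(-5 - 1*0 + 4*h)/h = 3*(-5 + 0 + 4*h)/h = 3*(-5 + 4*h)/h)
Z(w) = -w²/4 (Z(w) = (-w²)/4 = -w²/4)
(((-1068 - 280) + 534)/Z(47))*R(-2) = (((-1068 - 280) + 534)/((-¼*47²)))*(12 - 15/(-2)) = ((-1348 + 534)/((-¼*2209)))*(12 - 15*(-½)) = (-814/(-2209/4))*(12 + 15/2) = -814*(-4/2209)*(39/2) = (3256/2209)*(39/2) = 63492/2209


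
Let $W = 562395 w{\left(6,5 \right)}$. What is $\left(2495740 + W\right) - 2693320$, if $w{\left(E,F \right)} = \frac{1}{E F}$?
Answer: $- \frac{357667}{2} \approx -1.7883 \cdot 10^{5}$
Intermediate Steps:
$w{\left(E,F \right)} = \frac{1}{E F}$
$W = \frac{37493}{2}$ ($W = 562395 \frac{1}{6 \cdot 5} = 562395 \cdot \frac{1}{6} \cdot \frac{1}{5} = 562395 \cdot \frac{1}{30} = \frac{37493}{2} \approx 18747.0$)
$\left(2495740 + W\right) - 2693320 = \left(2495740 + \frac{37493}{2}\right) - 2693320 = \frac{5028973}{2} - 2693320 = - \frac{357667}{2}$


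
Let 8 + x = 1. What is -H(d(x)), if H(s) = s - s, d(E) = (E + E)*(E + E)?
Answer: 0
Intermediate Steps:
x = -7 (x = -8 + 1 = -7)
d(E) = 4*E**2 (d(E) = (2*E)*(2*E) = 4*E**2)
H(s) = 0
-H(d(x)) = -1*0 = 0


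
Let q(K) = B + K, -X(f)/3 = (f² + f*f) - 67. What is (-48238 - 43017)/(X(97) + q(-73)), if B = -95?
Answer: 91255/56421 ≈ 1.6174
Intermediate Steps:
X(f) = 201 - 6*f² (X(f) = -3*((f² + f*f) - 67) = -3*((f² + f²) - 67) = -3*(2*f² - 67) = -3*(-67 + 2*f²) = 201 - 6*f²)
q(K) = -95 + K
(-48238 - 43017)/(X(97) + q(-73)) = (-48238 - 43017)/((201 - 6*97²) + (-95 - 73)) = -91255/((201 - 6*9409) - 168) = -91255/((201 - 56454) - 168) = -91255/(-56253 - 168) = -91255/(-56421) = -91255*(-1/56421) = 91255/56421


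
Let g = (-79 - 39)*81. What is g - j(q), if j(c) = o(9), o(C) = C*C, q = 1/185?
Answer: -9639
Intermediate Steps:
q = 1/185 ≈ 0.0054054
o(C) = C²
g = -9558 (g = -118*81 = -9558)
j(c) = 81 (j(c) = 9² = 81)
g - j(q) = -9558 - 1*81 = -9558 - 81 = -9639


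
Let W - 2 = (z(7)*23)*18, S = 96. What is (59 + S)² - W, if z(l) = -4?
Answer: 25679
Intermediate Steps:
W = -1654 (W = 2 - 4*23*18 = 2 - 92*18 = 2 - 1656 = -1654)
(59 + S)² - W = (59 + 96)² - 1*(-1654) = 155² + 1654 = 24025 + 1654 = 25679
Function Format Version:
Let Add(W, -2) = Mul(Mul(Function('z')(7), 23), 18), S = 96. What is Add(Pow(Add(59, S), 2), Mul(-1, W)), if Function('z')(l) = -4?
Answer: 25679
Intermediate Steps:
W = -1654 (W = Add(2, Mul(Mul(-4, 23), 18)) = Add(2, Mul(-92, 18)) = Add(2, -1656) = -1654)
Add(Pow(Add(59, S), 2), Mul(-1, W)) = Add(Pow(Add(59, 96), 2), Mul(-1, -1654)) = Add(Pow(155, 2), 1654) = Add(24025, 1654) = 25679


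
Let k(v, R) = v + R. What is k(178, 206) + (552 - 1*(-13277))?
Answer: 14213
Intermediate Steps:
k(v, R) = R + v
k(178, 206) + (552 - 1*(-13277)) = (206 + 178) + (552 - 1*(-13277)) = 384 + (552 + 13277) = 384 + 13829 = 14213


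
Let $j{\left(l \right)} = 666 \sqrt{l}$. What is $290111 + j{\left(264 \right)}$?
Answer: $290111 + 1332 \sqrt{66} \approx 3.0093 \cdot 10^{5}$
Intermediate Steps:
$290111 + j{\left(264 \right)} = 290111 + 666 \sqrt{264} = 290111 + 666 \cdot 2 \sqrt{66} = 290111 + 1332 \sqrt{66}$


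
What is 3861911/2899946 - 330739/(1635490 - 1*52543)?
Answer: 5154075191623/4590460820862 ≈ 1.1228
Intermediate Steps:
3861911/2899946 - 330739/(1635490 - 1*52543) = 3861911*(1/2899946) - 330739/(1635490 - 52543) = 3861911/2899946 - 330739/1582947 = 5154075191623/4590460820862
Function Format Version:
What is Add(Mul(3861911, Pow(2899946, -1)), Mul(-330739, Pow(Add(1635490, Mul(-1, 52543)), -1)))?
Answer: Rational(5154075191623, 4590460820862) ≈ 1.1228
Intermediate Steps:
Add(Mul(3861911, Pow(2899946, -1)), Mul(-330739, Pow(Add(1635490, Mul(-1, 52543)), -1))) = Add(Mul(3861911, Rational(1, 2899946)), Mul(-330739, Pow(Add(1635490, -52543), -1))) = Add(Rational(3861911, 2899946), Mul(-330739, Pow(1582947, -1))) = Add(Rational(3861911, 2899946), Mul(-330739, Rational(1, 1582947))) = Add(Rational(3861911, 2899946), Rational(-330739, 1582947)) = Rational(5154075191623, 4590460820862)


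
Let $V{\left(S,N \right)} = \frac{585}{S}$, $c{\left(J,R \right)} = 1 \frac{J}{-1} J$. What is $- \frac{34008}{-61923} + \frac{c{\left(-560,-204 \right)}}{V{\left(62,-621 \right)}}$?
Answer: $- \frac{80264091928}{2414997} \approx -33236.0$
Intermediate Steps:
$c{\left(J,R \right)} = - J^{2}$ ($c{\left(J,R \right)} = 1 J \left(-1\right) J = 1 \left(- J\right) J = - J J = - J^{2}$)
$- \frac{34008}{-61923} + \frac{c{\left(-560,-204 \right)}}{V{\left(62,-621 \right)}} = - \frac{34008}{-61923} + \frac{\left(-1\right) \left(-560\right)^{2}}{585 \cdot \frac{1}{62}} = \left(-34008\right) \left(- \frac{1}{61923}\right) + \frac{\left(-1\right) 313600}{585 \cdot \frac{1}{62}} = \frac{11336}{20641} - \frac{313600}{\frac{585}{62}} = \frac{11336}{20641} - \frac{3888640}{117} = - \frac{80264091928}{2414997}$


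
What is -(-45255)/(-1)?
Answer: -45255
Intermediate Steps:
-(-45255)/(-1) = -(-45255)*(-1) = -6465*7 = -45255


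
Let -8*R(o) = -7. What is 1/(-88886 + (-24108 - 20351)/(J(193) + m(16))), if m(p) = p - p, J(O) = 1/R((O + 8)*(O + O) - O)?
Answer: -8/1022301 ≈ -7.8255e-6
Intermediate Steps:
R(o) = 7/8 (R(o) = -1/8*(-7) = 7/8)
J(O) = 8/7 (J(O) = 1/(7/8) = 8/7)
m(p) = 0
1/(-88886 + (-24108 - 20351)/(J(193) + m(16))) = 1/(-88886 + (-24108 - 20351)/(8/7 + 0)) = 1/(-88886 - 44459/8/7) = 1/(-88886 - 44459*7/8) = 1/(-88886 - 311213/8) = 1/(-1022301/8) = -8/1022301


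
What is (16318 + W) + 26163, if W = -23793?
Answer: 18688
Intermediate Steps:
(16318 + W) + 26163 = (16318 - 23793) + 26163 = -7475 + 26163 = 18688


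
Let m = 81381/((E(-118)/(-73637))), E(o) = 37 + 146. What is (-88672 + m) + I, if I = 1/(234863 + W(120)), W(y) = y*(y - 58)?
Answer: -485323190468912/14780483 ≈ -3.2835e+7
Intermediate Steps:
W(y) = y*(-58 + y)
E(o) = 183
m = -1997550899/61 (m = 81381/((183/(-73637))) = 81381/((183*(-1/73637))) = 81381/(-183/73637) = 81381*(-73637/183) = -1997550899/61 ≈ -3.2747e+7)
I = 1/242303 (I = 1/(234863 + 120*(-58 + 120)) = 1/(234863 + 120*62) = 1/(234863 + 7440) = 1/242303 ≈ 4.1271e-6)
(-88672 + m) + I = (-88672 - 1997550899/61) + 1/242303 = -2002959891/61 + 1/242303 = -485323190468912/14780483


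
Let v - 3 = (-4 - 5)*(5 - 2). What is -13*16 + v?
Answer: -232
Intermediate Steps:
v = -24 (v = 3 + (-4 - 5)*(5 - 2) = 3 - 9*3 = 3 - 27 = -24)
-13*16 + v = -13*16 - 24 = -208 - 24 = -232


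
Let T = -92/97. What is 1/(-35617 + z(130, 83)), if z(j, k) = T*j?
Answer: -97/3466809 ≈ -2.7980e-5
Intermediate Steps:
T = -92/97 (T = -92*1/97 = -92/97 ≈ -0.94845)
z(j, k) = -92*j/97
1/(-35617 + z(130, 83)) = 1/(-35617 - 92/97*130) = 1/(-35617 - 11960/97) = 1/(-3466809/97) = -97/3466809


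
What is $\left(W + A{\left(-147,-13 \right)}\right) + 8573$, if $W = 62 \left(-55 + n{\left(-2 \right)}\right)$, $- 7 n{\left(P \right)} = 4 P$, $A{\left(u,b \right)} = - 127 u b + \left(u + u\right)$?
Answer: $- \frac{1664300}{7} \approx -2.3776 \cdot 10^{5}$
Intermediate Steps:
$A{\left(u,b \right)} = 2 u - 127 b u$ ($A{\left(u,b \right)} = - 127 b u + 2 u = 2 u - 127 b u$)
$n{\left(P \right)} = - \frac{4 P}{7}$
$W = - \frac{23374}{7}$ ($W = 62 \left(-55 - - \frac{8}{7}\right) = 62 \left(-55 + \frac{8}{7}\right) = 62 \left(- \frac{377}{7}\right) = - \frac{23374}{7} \approx -3339.1$)
$\left(W + A{\left(-147,-13 \right)}\right) + 8573 = \left(- \frac{23374}{7} - 147 \left(2 - -1651\right)\right) + 8573 = \left(- \frac{23374}{7} - 147 \left(2 + 1651\right)\right) + 8573 = \left(- \frac{23374}{7} - 242991\right) + 8573 = - \frac{1724311}{7} + 8573 = - \frac{1664300}{7}$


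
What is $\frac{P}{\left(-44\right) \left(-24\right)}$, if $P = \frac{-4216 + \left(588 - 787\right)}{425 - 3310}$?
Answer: $\frac{883}{609312} \approx 0.0014492$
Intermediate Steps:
$P = \frac{883}{577}$ ($P = \frac{-4216 - 199}{-2885} = \left(-4415\right) \left(- \frac{1}{2885}\right) = \frac{883}{577} \approx 1.5303$)
$\frac{P}{\left(-44\right) \left(-24\right)} = \frac{883}{577 \left(\left(-44\right) \left(-24\right)\right)} = \frac{883}{577 \cdot 1056} = \frac{883}{577} \cdot \frac{1}{1056} = \frac{883}{609312}$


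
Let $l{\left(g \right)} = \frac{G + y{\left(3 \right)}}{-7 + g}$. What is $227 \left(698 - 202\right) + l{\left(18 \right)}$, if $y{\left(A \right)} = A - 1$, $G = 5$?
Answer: $\frac{1238519}{11} \approx 1.1259 \cdot 10^{5}$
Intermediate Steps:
$y{\left(A \right)} = -1 + A$
$l{\left(g \right)} = \frac{7}{-7 + g}$ ($l{\left(g \right)} = \frac{5 + \left(-1 + 3\right)}{-7 + g} = \frac{5 + 2}{-7 + g} = \frac{7}{-7 + g}$)
$227 \left(698 - 202\right) + l{\left(18 \right)} = 227 \left(698 - 202\right) + \frac{7}{-7 + 18} = 227 \cdot 496 + \frac{7}{11} = 112592 + 7 \cdot \frac{1}{11} = 112592 + \frac{7}{11} = \frac{1238519}{11}$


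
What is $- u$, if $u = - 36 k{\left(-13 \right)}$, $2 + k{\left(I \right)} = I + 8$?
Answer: $-252$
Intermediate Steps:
$k{\left(I \right)} = 6 + I$ ($k{\left(I \right)} = -2 + \left(I + 8\right) = -2 + \left(8 + I\right) = 6 + I$)
$u = 252$ ($u = - 36 \left(6 - 13\right) = \left(-36\right) \left(-7\right) = 252$)
$- u = \left(-1\right) 252 = -252$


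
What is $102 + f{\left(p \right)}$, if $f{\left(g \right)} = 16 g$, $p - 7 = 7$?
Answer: $326$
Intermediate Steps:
$p = 14$ ($p = 7 + 7 = 14$)
$102 + f{\left(p \right)} = 102 + 16 \cdot 14 = 102 + 224 = 326$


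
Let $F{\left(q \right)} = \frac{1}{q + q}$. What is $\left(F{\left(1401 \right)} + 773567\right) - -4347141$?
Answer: $\frac{14348223817}{2802} \approx 5.1207 \cdot 10^{6}$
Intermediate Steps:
$F{\left(q \right)} = \frac{1}{2 q}$
$\left(F{\left(1401 \right)} + 773567\right) - -4347141 = \left(\frac{1}{2 \cdot 1401} + 773567\right) - -4347141 = \left(\frac{1}{2} \cdot \frac{1}{1401} + 773567\right) + 4347141 = \left(\frac{1}{2802} + 773567\right) + 4347141 = \frac{2167534735}{2802} + 4347141 = \frac{14348223817}{2802}$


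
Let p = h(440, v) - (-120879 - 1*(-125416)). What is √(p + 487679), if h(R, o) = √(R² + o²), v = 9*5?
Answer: √(483142 + 25*√313) ≈ 695.40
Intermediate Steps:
v = 45
p = -4537 + 25*√313 (p = √(440² + 45²) - (-120879 - 1*(-125416)) = √(193600 + 2025) - (-120879 + 125416) = √195625 - 1*4537 = 25*√313 - 4537 = -4537 + 25*√313 ≈ -4094.7)
√(p + 487679) = √((-4537 + 25*√313) + 487679) = √(483142 + 25*√313)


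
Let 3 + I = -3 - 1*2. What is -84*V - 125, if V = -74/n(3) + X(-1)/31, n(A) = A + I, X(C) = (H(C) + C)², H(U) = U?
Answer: -213751/155 ≈ -1379.0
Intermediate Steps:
I = -8 (I = -3 + (-3 - 1*2) = -3 + (-3 - 2) = -3 - 5 = -8)
X(C) = 4*C² (X(C) = (C + C)² = (2*C)² = 4*C²)
n(A) = -8 + A (n(A) = A - 8 = -8 + A)
V = 2314/155 (V = -74/(-8 + 3) + (4*(-1)²)/31 = -74/(-5) + (4*1)*(1/31) = -74*(-⅕) + 4*(1/31) = 74/5 + 4/31 = 2314/155 ≈ 14.929)
-84*V - 125 = -84*2314/155 - 125 = -194376/155 - 125 = -213751/155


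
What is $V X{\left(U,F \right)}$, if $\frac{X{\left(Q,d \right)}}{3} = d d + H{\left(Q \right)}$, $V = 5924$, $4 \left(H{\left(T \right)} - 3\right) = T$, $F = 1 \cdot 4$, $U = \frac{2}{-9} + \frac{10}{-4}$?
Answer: $\frac{1953439}{6} \approx 3.2557 \cdot 10^{5}$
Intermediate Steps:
$U = - \frac{49}{18}$ ($U = 2 \left(- \frac{1}{9}\right) + 10 \left(- \frac{1}{4}\right) = - \frac{2}{9} - \frac{5}{2} = - \frac{49}{18} \approx -2.7222$)
$F = 4$
$H{\left(T \right)} = 3 + \frac{T}{4}$
$X{\left(Q,d \right)} = 9 + 3 d^{2} + \frac{3 Q}{4}$ ($X{\left(Q,d \right)} = 3 \left(d d + \left(3 + \frac{Q}{4}\right)\right) = 3 \left(d^{2} + \left(3 + \frac{Q}{4}\right)\right) = 3 \left(3 + d^{2} + \frac{Q}{4}\right) = 9 + 3 d^{2} + \frac{3 Q}{4}$)
$V X{\left(U,F \right)} = 5924 \left(9 + 3 \cdot 4^{2} + \frac{3}{4} \left(- \frac{49}{18}\right)\right) = 5924 \left(9 + 3 \cdot 16 - \frac{49}{24}\right) = 5924 \left(9 + 48 - \frac{49}{24}\right) = 5924 \cdot \frac{1319}{24} = \frac{1953439}{6}$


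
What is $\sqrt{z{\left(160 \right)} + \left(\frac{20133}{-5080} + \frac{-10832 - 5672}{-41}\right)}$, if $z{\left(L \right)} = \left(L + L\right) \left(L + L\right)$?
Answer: $\frac{\sqrt{1114864879164690}}{104140} \approx 320.62$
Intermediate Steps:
$z{\left(L \right)} = 4 L^{2}$ ($z{\left(L \right)} = 2 L 2 L = 4 L^{2}$)
$\sqrt{z{\left(160 \right)} + \left(\frac{20133}{-5080} + \frac{-10832 - 5672}{-41}\right)} = \sqrt{4 \cdot 160^{2} + \left(\frac{20133}{-5080} + \frac{-10832 - 5672}{-41}\right)} = \sqrt{4 \cdot 25600 + \left(20133 \left(- \frac{1}{5080}\right) + \left(-10832 - 5672\right) \left(- \frac{1}{41}\right)\right)} = \sqrt{102400 - - \frac{83014867}{208280}} = \sqrt{102400 + \left(- \frac{20133}{5080} + \frac{16504}{41}\right)} = \sqrt{102400 + \frac{83014867}{208280}} = \sqrt{\frac{21410886867}{208280}} = \frac{\sqrt{1114864879164690}}{104140}$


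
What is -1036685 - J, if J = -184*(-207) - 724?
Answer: -1074049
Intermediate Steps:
J = 37364 (J = 38088 - 724 = 37364)
-1036685 - J = -1036685 - 1*37364 = -1036685 - 37364 = -1074049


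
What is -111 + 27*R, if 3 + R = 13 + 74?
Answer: 2157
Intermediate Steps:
R = 84 (R = -3 + (13 + 74) = -3 + 87 = 84)
-111 + 27*R = -111 + 27*84 = -111 + 2268 = 2157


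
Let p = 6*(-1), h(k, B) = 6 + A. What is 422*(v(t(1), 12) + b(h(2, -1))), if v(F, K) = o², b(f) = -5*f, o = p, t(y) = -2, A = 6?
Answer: -10128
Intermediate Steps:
h(k, B) = 12 (h(k, B) = 6 + 6 = 12)
p = -6
o = -6
v(F, K) = 36 (v(F, K) = (-6)² = 36)
422*(v(t(1), 12) + b(h(2, -1))) = 422*(36 - 5*12) = 422*(36 - 60) = 422*(-24) = -10128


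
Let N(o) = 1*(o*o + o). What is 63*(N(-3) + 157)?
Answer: 10269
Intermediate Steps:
N(o) = o + o² (N(o) = 1*(o² + o) = 1*(o + o²) = o + o²)
63*(N(-3) + 157) = 63*(-3*(1 - 3) + 157) = 63*(-3*(-2) + 157) = 63*(6 + 157) = 63*163 = 10269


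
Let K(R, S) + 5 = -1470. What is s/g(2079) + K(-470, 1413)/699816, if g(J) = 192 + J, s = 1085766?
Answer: 253277689777/529760712 ≈ 478.10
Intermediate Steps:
K(R, S) = -1475 (K(R, S) = -5 - 1470 = -1475)
s/g(2079) + K(-470, 1413)/699816 = 1085766/(192 + 2079) - 1475/699816 = 1085766/2271 - 1475*1/699816 = 1085766*(1/2271) - 1475/699816 = 361922/757 - 1475/699816 = 253277689777/529760712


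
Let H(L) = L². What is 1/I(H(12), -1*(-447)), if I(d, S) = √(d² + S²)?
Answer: √145/5655 ≈ 0.0021294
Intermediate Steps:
I(d, S) = √(S² + d²)
1/I(H(12), -1*(-447)) = 1/(√((-1*(-447))² + (12²)²)) = 1/(√(447² + 144²)) = 1/(√(199809 + 20736)) = 1/(√220545) = 1/(39*√145) = √145/5655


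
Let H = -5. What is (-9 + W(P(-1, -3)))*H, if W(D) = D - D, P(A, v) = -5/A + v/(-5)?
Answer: 45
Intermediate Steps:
P(A, v) = -5/A - v/5 (P(A, v) = -5/A + v*(-⅕) = -5/A - v/5)
W(D) = 0
(-9 + W(P(-1, -3)))*H = (-9 + 0)*(-5) = -9*(-5) = 45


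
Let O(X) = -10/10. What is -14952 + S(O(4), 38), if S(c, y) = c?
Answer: -14953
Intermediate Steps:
O(X) = -1 (O(X) = -10*⅒ = -1)
-14952 + S(O(4), 38) = -14952 - 1 = -14953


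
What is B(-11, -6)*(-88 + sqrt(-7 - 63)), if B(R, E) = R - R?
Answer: 0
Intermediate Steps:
B(R, E) = 0
B(-11, -6)*(-88 + sqrt(-7 - 63)) = 0*(-88 + sqrt(-7 - 63)) = 0*(-88 + sqrt(-70)) = 0*(-88 + I*sqrt(70)) = 0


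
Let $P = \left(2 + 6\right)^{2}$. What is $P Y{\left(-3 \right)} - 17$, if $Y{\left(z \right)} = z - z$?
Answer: $-17$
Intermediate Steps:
$P = 64$ ($P = 8^{2} = 64$)
$Y{\left(z \right)} = 0$
$P Y{\left(-3 \right)} - 17 = 64 \cdot 0 - 17 = 0 - 17 = -17$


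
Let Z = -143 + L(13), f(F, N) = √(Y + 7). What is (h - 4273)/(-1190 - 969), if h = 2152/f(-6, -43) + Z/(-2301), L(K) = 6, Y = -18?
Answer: 9832036/4967859 + 2152*I*√11/23749 ≈ 1.9791 + 0.30053*I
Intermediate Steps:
f(F, N) = I*√11 (f(F, N) = √(-18 + 7) = √(-11) = I*√11)
Z = -137 (Z = -143 + 6 = -137)
h = 137/2301 - 2152*I*√11/11 (h = 2152/((I*√11)) - 137/(-2301) = 2152*(-I*√11/11) - 137*(-1/2301) = -2152*I*√11/11 + 137/2301 = 137/2301 - 2152*I*√11/11 ≈ 0.059539 - 648.85*I)
(h - 4273)/(-1190 - 969) = ((137/2301 - 2152*I*√11/11) - 4273)/(-1190 - 969) = (-9832036/2301 - 2152*I*√11/11)/(-2159) = (-9832036/2301 - 2152*I*√11/11)*(-1/2159) = 9832036/4967859 + 2152*I*√11/23749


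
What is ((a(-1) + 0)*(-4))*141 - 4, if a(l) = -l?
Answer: -568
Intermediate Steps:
((a(-1) + 0)*(-4))*141 - 4 = ((-1*(-1) + 0)*(-4))*141 - 4 = ((1 + 0)*(-4))*141 - 4 = (1*(-4))*141 - 4 = -4*141 - 4 = -564 - 4 = -568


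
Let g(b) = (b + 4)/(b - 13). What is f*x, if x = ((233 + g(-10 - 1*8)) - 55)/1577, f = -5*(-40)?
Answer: 1106400/48887 ≈ 22.632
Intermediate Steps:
g(b) = (4 + b)/(-13 + b)
f = 200
x = 5532/48887 (x = ((233 + (4 + (-10 - 1*8))/(-13 + (-10 - 1*8))) - 55)/1577 = ((233 + (4 + (-10 - 8))/(-13 + (-10 - 8))) - 55)*(1/1577) = ((233 + (4 - 18)/(-13 - 18)) - 55)*(1/1577) = ((233 - 14/(-31)) - 55)*(1/1577) = ((233 - 1/31*(-14)) - 55)*(1/1577) = ((233 + 14/31) - 55)*(1/1577) = (7237/31 - 55)*(1/1577) = (5532/31)*(1/1577) = 5532/48887 ≈ 0.11316)
f*x = 200*(5532/48887) = 1106400/48887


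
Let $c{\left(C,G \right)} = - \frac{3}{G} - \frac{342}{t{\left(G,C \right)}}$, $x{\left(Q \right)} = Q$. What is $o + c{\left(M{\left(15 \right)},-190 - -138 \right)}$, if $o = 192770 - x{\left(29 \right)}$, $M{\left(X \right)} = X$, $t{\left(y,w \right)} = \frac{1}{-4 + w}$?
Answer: $\frac{9826911}{52} \approx 1.8898 \cdot 10^{5}$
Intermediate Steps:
$c{\left(C,G \right)} = 1368 - 342 C - \frac{3}{G}$ ($c{\left(C,G \right)} = - \frac{3}{G} - \frac{342}{\frac{1}{-4 + C}} = - \frac{3}{G} - 342 \left(-4 + C\right) = - \frac{3}{G} - \left(-1368 + 342 C\right) = 1368 - 342 C - \frac{3}{G}$)
$o = 192741$ ($o = 192770 - 29 = 192741$)
$o + c{\left(M{\left(15 \right)},-190 - -138 \right)} = 192741 - \left(3762 + \frac{3}{-190 - -138}\right) = 192741 - \left(3762 + \frac{3}{-190 + 138}\right) = 192741 - \left(3762 - \frac{3}{52}\right) = 192741 - \frac{195621}{52} = \frac{9826911}{52}$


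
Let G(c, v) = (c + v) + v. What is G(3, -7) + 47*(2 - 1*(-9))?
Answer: 506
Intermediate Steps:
G(c, v) = c + 2*v
G(3, -7) + 47*(2 - 1*(-9)) = (3 + 2*(-7)) + 47*(2 - 1*(-9)) = (3 - 14) + 47*(2 + 9) = -11 + 47*11 = -11 + 517 = 506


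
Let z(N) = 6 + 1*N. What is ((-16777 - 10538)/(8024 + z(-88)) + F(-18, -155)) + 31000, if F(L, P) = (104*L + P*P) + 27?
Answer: 422328245/7942 ≈ 53177.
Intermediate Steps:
z(N) = 6 + N
F(L, P) = 27 + P² + 104*L (F(L, P) = (104*L + P²) + 27 = (P² + 104*L) + 27 = 27 + P² + 104*L)
((-16777 - 10538)/(8024 + z(-88)) + F(-18, -155)) + 31000 = ((-16777 - 10538)/(8024 + (6 - 88)) + (27 + (-155)² + 104*(-18))) + 31000 = (-27315/(8024 - 82) + (27 + 24025 - 1872)) + 31000 = (-27315/7942 + 22180) + 31000 = 176126245/7942 + 31000 = 422328245/7942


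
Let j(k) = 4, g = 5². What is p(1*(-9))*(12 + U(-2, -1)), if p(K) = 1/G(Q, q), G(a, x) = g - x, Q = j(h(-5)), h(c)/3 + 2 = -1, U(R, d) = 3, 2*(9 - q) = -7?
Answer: 6/5 ≈ 1.2000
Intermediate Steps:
q = 25/2 (q = 9 - ½*(-7) = 9 + 7/2 = 25/2 ≈ 12.500)
h(c) = -9 (h(c) = -6 + 3*(-1) = -6 - 3 = -9)
g = 25
Q = 4
G(a, x) = 25 - x
p(K) = 2/25 (p(K) = 1/(25 - 1*25/2) = 1/(25 - 25/2) = 1/(25/2) = 2/25)
p(1*(-9))*(12 + U(-2, -1)) = 2*(12 + 3)/25 = (2/25)*15 = 6/5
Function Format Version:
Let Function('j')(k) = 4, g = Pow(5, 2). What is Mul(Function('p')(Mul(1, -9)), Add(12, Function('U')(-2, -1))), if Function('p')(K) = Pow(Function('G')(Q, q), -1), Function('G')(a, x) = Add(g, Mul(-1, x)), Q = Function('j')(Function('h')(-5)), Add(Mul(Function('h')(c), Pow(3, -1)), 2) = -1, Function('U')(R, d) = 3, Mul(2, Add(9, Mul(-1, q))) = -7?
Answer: Rational(6, 5) ≈ 1.2000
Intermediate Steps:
q = Rational(25, 2) (q = Add(9, Mul(Rational(-1, 2), -7)) = Add(9, Rational(7, 2)) = Rational(25, 2) ≈ 12.500)
Function('h')(c) = -9 (Function('h')(c) = Add(-6, Mul(3, -1)) = Add(-6, -3) = -9)
g = 25
Q = 4
Function('G')(a, x) = Add(25, Mul(-1, x))
Function('p')(K) = Rational(2, 25) (Function('p')(K) = Pow(Add(25, Mul(-1, Rational(25, 2))), -1) = Pow(Add(25, Rational(-25, 2)), -1) = Pow(Rational(25, 2), -1) = Rational(2, 25))
Mul(Function('p')(Mul(1, -9)), Add(12, Function('U')(-2, -1))) = Mul(Rational(2, 25), Add(12, 3)) = Mul(Rational(2, 25), 15) = Rational(6, 5)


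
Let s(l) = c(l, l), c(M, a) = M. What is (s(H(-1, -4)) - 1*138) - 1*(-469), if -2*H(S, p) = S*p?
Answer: 329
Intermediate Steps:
H(S, p) = -S*p/2
s(l) = l
(s(H(-1, -4)) - 1*138) - 1*(-469) = (-1/2*(-1)*(-4) - 1*138) - 1*(-469) = (-2 - 138) + 469 = -140 + 469 = 329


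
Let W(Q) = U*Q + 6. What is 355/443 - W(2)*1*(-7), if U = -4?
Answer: -5847/443 ≈ -13.199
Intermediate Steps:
W(Q) = 6 - 4*Q (W(Q) = -4*Q + 6 = 6 - 4*Q)
355/443 - W(2)*1*(-7) = 355/443 - (6 - 4*2)*1*(-7) = 355*(1/443) - (6 - 8)*1*(-7) = 355/443 - (-2*1)*(-7) = 355/443 - (-2)*(-7) = 355/443 - 1*14 = 355/443 - 14 = -5847/443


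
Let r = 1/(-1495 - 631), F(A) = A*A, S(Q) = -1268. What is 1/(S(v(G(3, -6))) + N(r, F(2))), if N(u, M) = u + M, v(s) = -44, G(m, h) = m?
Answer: -2126/2687265 ≈ -0.00079114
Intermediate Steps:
F(A) = A**2
r = -1/2126 (r = 1/(-2126) = -1/2126 ≈ -0.00047037)
N(u, M) = M + u
1/(S(v(G(3, -6))) + N(r, F(2))) = 1/(-1268 + (2**2 - 1/2126)) = 1/(-1268 + (4 - 1/2126)) = 1/(-1268 + 8503/2126) = 1/(-2687265/2126) = -2126/2687265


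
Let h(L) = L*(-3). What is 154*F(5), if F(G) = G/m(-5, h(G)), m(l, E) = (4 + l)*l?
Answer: 154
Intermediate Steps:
h(L) = -3*L
m(l, E) = l*(4 + l)
F(G) = G/5 (F(G) = G/((-5*(4 - 5))) = G/((-5*(-1))) = G/5)
154*F(5) = 154*((⅕)*5) = 154*1 = 154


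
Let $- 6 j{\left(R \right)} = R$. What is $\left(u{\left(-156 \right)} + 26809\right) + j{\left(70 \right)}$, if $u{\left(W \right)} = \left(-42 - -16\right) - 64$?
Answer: $\frac{80122}{3} \approx 26707.0$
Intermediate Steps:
$j{\left(R \right)} = - \frac{R}{6}$
$u{\left(W \right)} = -90$ ($u{\left(W \right)} = \left(-42 + 16\right) - 64 = -26 - 64 = -90$)
$\left(u{\left(-156 \right)} + 26809\right) + j{\left(70 \right)} = \left(-90 + 26809\right) - \frac{35}{3} = 26719 - \frac{35}{3} = \frac{80122}{3}$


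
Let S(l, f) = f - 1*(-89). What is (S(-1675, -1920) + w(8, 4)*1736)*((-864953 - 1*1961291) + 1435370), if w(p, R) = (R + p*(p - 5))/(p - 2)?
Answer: -26163730814/3 ≈ -8.7212e+9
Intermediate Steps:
S(l, f) = 89 + f (S(l, f) = f + 89 = 89 + f)
w(p, R) = (R + p*(-5 + p))/(-2 + p)
(S(-1675, -1920) + w(8, 4)*1736)*((-864953 - 1*1961291) + 1435370) = ((89 - 1920) + ((4 + 8² - 5*8)/(-2 + 8))*1736)*((-864953 - 1*1961291) + 1435370) = (-1831 + ((4 + 64 - 40)/6)*1736)*((-864953 - 1961291) + 1435370) = (-1831 + ((⅙)*28)*1736)*(-2826244 + 1435370) = (-1831 + (14/3)*1736)*(-1390874) = (-1831 + 24304/3)*(-1390874) = (18811/3)*(-1390874) = -26163730814/3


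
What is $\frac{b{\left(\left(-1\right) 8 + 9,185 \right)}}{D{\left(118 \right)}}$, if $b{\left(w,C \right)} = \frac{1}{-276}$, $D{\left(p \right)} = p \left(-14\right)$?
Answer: $\frac{1}{455952} \approx 2.1932 \cdot 10^{-6}$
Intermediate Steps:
$D{\left(p \right)} = - 14 p$
$b{\left(w,C \right)} = - \frac{1}{276}$
$\frac{b{\left(\left(-1\right) 8 + 9,185 \right)}}{D{\left(118 \right)}} = - \frac{1}{276 \left(\left(-14\right) 118\right)} = - \frac{1}{276 \left(-1652\right)} = \left(- \frac{1}{276}\right) \left(- \frac{1}{1652}\right) = \frac{1}{455952}$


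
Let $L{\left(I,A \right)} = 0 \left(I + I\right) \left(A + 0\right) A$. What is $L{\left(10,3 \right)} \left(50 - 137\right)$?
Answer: $0$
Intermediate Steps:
$L{\left(I,A \right)} = 0$ ($L{\left(I,A \right)} = 0 \cdot 2 I A A = 0 \cdot 2 A I A = 0 A = 0$)
$L{\left(10,3 \right)} \left(50 - 137\right) = 0 \left(50 - 137\right) = 0 \left(-87\right) = 0$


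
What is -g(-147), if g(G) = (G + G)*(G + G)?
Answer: -86436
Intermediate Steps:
g(G) = 4*G**2 (g(G) = (2*G)*(2*G) = 4*G**2)
-g(-147) = -4*(-147)**2 = -4*21609 = -1*86436 = -86436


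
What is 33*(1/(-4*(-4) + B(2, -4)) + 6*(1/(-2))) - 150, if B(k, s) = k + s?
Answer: -3453/14 ≈ -246.64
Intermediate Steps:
33*(1/(-4*(-4) + B(2, -4)) + 6*(1/(-2))) - 150 = 33*(1/(-4*(-4) + (2 - 4)) + 6*(1/(-2))) - 150 = 33*(1/(16 - 2) + 6*(1*(-½))) - 150 = 33*(1/14 + 6*(-½)) - 150 = 33*(1/14 - 3) - 150 = 33*(-41/14) - 150 = -1353/14 - 150 = -3453/14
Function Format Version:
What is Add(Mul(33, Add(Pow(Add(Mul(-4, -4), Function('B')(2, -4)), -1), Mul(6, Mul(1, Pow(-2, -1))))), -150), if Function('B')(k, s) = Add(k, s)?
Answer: Rational(-3453, 14) ≈ -246.64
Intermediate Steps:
Add(Mul(33, Add(Pow(Add(Mul(-4, -4), Function('B')(2, -4)), -1), Mul(6, Mul(1, Pow(-2, -1))))), -150) = Add(Mul(33, Add(Pow(Add(Mul(-4, -4), Add(2, -4)), -1), Mul(6, Mul(1, Pow(-2, -1))))), -150) = Add(Mul(33, Add(Pow(Add(16, -2), -1), Mul(6, Mul(1, Rational(-1, 2))))), -150) = Add(Mul(33, Add(Pow(14, -1), Mul(6, Rational(-1, 2)))), -150) = Add(Mul(33, Add(Rational(1, 14), -3)), -150) = Add(Mul(33, Rational(-41, 14)), -150) = Add(Rational(-1353, 14), -150) = Rational(-3453, 14)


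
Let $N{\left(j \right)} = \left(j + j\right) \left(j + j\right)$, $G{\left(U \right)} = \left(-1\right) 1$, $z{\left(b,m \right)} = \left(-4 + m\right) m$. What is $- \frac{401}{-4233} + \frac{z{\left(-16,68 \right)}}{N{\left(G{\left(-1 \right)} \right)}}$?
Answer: $\frac{4605905}{4233} \approx 1088.1$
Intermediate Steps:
$z{\left(b,m \right)} = m \left(-4 + m\right)$
$G{\left(U \right)} = -1$
$N{\left(j \right)} = 4 j^{2}$ ($N{\left(j \right)} = 2 j 2 j = 4 j^{2}$)
$- \frac{401}{-4233} + \frac{z{\left(-16,68 \right)}}{N{\left(G{\left(-1 \right)} \right)}} = - \frac{401}{-4233} + \frac{68 \left(-4 + 68\right)}{4 \left(-1\right)^{2}} = \left(-401\right) \left(- \frac{1}{4233}\right) + \frac{68 \cdot 64}{4 \cdot 1} = \frac{401}{4233} + \frac{4352}{4} = \frac{401}{4233} + 4352 \cdot \frac{1}{4} = \frac{401}{4233} + 1088 = \frac{4605905}{4233}$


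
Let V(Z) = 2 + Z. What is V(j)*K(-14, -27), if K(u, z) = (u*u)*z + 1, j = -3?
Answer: 5291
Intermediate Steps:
K(u, z) = 1 + z*u² (K(u, z) = u²*z + 1 = z*u² + 1 = 1 + z*u²)
V(j)*K(-14, -27) = (2 - 3)*(1 - 27*(-14)²) = -(1 - 27*196) = -(1 - 5292) = -1*(-5291) = 5291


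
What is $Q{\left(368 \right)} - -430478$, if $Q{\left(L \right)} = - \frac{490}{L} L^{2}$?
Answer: $250158$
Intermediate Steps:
$Q{\left(L \right)} = - 490 L$
$Q{\left(368 \right)} - -430478 = \left(-490\right) 368 - -430478 = -180320 + 430478 = 250158$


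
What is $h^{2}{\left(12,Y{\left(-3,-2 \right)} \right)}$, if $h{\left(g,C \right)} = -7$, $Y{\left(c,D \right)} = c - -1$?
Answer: $49$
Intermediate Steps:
$Y{\left(c,D \right)} = 1 + c$ ($Y{\left(c,D \right)} = c + 1 = 1 + c$)
$h^{2}{\left(12,Y{\left(-3,-2 \right)} \right)} = \left(-7\right)^{2} = 49$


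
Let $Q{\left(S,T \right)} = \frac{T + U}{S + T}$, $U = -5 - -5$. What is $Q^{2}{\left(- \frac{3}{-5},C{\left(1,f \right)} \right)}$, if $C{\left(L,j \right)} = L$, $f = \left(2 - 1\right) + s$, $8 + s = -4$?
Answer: $\frac{25}{64} \approx 0.39063$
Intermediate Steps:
$s = -12$ ($s = -8 - 4 = -12$)
$U = 0$ ($U = -5 + 5 = 0$)
$f = -11$ ($f = \left(2 - 1\right) - 12 = 1 - 12 = -11$)
$Q{\left(S,T \right)} = \frac{T}{S + T}$ ($Q{\left(S,T \right)} = \frac{T + 0}{S + T} = \frac{T}{S + T}$)
$Q^{2}{\left(- \frac{3}{-5},C{\left(1,f \right)} \right)} = \left(1 \frac{1}{- \frac{3}{-5} + 1}\right)^{2} = \left(1 \frac{1}{\left(-3\right) \left(- \frac{1}{5}\right) + 1}\right)^{2} = \left(1 \frac{1}{\frac{3}{5} + 1}\right)^{2} = \left(1 \frac{1}{\frac{8}{5}}\right)^{2} = \left(1 \cdot \frac{5}{8}\right)^{2} = \left(\frac{5}{8}\right)^{2} = \frac{25}{64}$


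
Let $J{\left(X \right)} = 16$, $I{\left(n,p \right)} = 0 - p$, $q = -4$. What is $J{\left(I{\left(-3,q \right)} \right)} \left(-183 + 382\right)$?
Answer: $3184$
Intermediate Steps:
$I{\left(n,p \right)} = - p$
$J{\left(I{\left(-3,q \right)} \right)} \left(-183 + 382\right) = 16 \left(-183 + 382\right) = 16 \cdot 199 = 3184$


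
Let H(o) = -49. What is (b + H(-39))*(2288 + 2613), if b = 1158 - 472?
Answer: 3121937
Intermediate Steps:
b = 686
(b + H(-39))*(2288 + 2613) = (686 - 49)*(2288 + 2613) = 637*4901 = 3121937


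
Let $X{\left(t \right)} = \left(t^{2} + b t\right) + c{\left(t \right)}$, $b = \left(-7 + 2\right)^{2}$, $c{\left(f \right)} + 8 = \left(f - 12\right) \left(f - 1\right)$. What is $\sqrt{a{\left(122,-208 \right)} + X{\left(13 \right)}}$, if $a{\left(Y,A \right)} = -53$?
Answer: $\sqrt{445} \approx 21.095$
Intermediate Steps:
$c{\left(f \right)} = -8 + \left(-1 + f\right) \left(-12 + f\right)$ ($c{\left(f \right)} = -8 + \left(f - 12\right) \left(f - 1\right) = -8 + \left(-12 + f\right) \left(-1 + f\right) = -8 + \left(-1 + f\right) \left(-12 + f\right)$)
$b = 25$ ($b = \left(-5\right)^{2} = 25$)
$X{\left(t \right)} = 4 + 2 t^{2} + 12 t$ ($X{\left(t \right)} = \left(t^{2} + 25 t\right) + \left(4 + t^{2} - 13 t\right) = 4 + 2 t^{2} + 12 t$)
$\sqrt{a{\left(122,-208 \right)} + X{\left(13 \right)}} = \sqrt{-53 + \left(4 + 2 \cdot 13^{2} + 12 \cdot 13\right)} = \sqrt{-53 + \left(4 + 2 \cdot 169 + 156\right)} = \sqrt{-53 + \left(4 + 338 + 156\right)} = \sqrt{-53 + 498} = \sqrt{445}$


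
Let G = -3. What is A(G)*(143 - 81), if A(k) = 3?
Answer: 186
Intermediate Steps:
A(G)*(143 - 81) = 3*(143 - 81) = 3*62 = 186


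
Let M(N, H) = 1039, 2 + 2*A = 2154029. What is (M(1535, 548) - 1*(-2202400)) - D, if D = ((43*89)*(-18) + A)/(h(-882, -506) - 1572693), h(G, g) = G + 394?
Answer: 6932818755173/3146362 ≈ 2.2034e+6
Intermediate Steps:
A = 2154027/2 (A = -1 + (1/2)*2154029 = -1 + 2154029/2 = 2154027/2 ≈ 1.0770e+6)
h(G, g) = 394 + G
D = -2016255/3146362 (D = ((43*89)*(-18) + 2154027/2)/((394 - 882) - 1572693) = (3827*(-18) + 2154027/2)/(-488 - 1572693) = (-68886 + 2154027/2)/(-1573181) = (2016255/2)*(-1/1573181) = -2016255/3146362 ≈ -0.64082)
(M(1535, 548) - 1*(-2202400)) - D = (1039 - 1*(-2202400)) - 1*(-2016255/3146362) = (1039 + 2202400) + 2016255/3146362 = 2203439 + 2016255/3146362 = 6932818755173/3146362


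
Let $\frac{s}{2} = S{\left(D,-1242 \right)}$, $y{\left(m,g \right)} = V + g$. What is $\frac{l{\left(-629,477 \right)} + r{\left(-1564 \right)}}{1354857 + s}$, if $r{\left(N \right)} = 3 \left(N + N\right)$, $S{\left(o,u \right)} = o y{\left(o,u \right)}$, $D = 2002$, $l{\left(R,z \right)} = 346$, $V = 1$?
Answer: $\frac{9038}{3614107} \approx 0.0025008$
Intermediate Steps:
$y{\left(m,g \right)} = 1 + g$
$S{\left(o,u \right)} = o \left(1 + u\right)$
$s = -4968964$ ($s = 2 \cdot 2002 \left(1 - 1242\right) = 2 \cdot 2002 \left(-1241\right) = 2 \left(-2484482\right) = -4968964$)
$r{\left(N \right)} = 6 N$ ($r{\left(N \right)} = 3 \cdot 2 N = 6 N$)
$\frac{l{\left(-629,477 \right)} + r{\left(-1564 \right)}}{1354857 + s} = \frac{346 + 6 \left(-1564\right)}{1354857 - 4968964} = \frac{346 - 9384}{-3614107} = \left(-9038\right) \left(- \frac{1}{3614107}\right) = \frac{9038}{3614107}$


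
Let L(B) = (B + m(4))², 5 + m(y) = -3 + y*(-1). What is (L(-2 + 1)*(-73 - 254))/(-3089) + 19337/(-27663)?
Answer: 1469008376/85451007 ≈ 17.191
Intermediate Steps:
m(y) = -8 - y (m(y) = -5 + (-3 + y*(-1)) = -5 + (-3 - y) = -8 - y)
L(B) = (-12 + B)² (L(B) = (B + (-8 - 1*4))² = (B + (-8 - 4))² = (B - 12)² = (-12 + B)²)
(L(-2 + 1)*(-73 - 254))/(-3089) + 19337/(-27663) = ((-12 + (-2 + 1))²*(-73 - 254))/(-3089) + 19337/(-27663) = ((-12 - 1)²*(-327))*(-1/3089) + 19337*(-1/27663) = ((-13)²*(-327))*(-1/3089) - 19337/27663 = (169*(-327))*(-1/3089) - 19337/27663 = -55263*(-1/3089) - 19337/27663 = 55263/3089 - 19337/27663 = 1469008376/85451007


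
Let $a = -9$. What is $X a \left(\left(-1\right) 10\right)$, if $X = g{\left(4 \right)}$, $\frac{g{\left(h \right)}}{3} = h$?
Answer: $1080$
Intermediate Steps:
$g{\left(h \right)} = 3 h$
$X = 12$ ($X = 3 \cdot 4 = 12$)
$X a \left(\left(-1\right) 10\right) = 12 \left(-9\right) \left(\left(-1\right) 10\right) = \left(-108\right) \left(-10\right) = 1080$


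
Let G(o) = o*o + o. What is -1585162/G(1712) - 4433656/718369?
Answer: -7070559555557/1053364579032 ≈ -6.7124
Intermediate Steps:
G(o) = o + o² (G(o) = o² + o = o + o²)
-1585162/G(1712) - 4433656/718369 = -1585162*1/(1712*(1 + 1712)) - 4433656/718369 = -1585162/(1712*1713) - 4433656*1/718369 = -1585162/2932656 - 4433656/718369 = -1585162*1/2932656 - 4433656/718369 = -792581/1466328 - 4433656/718369 = -7070559555557/1053364579032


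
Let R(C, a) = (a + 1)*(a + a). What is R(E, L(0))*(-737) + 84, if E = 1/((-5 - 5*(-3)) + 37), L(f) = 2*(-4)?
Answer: -82460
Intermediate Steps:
L(f) = -8
E = 1/47 (E = 1/((-5 + 15) + 37) = 1/(10 + 37) = 1/47 ≈ 0.021277)
R(C, a) = 2*a*(1 + a) (R(C, a) = (1 + a)*(2*a) = 2*a*(1 + a))
R(E, L(0))*(-737) + 84 = (2*(-8)*(1 - 8))*(-737) + 84 = (2*(-8)*(-7))*(-737) + 84 = 112*(-737) + 84 = -82544 + 84 = -82460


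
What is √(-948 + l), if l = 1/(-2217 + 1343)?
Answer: I*√724155322/874 ≈ 30.79*I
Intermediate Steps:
l = -1/874 (l = 1/(-874) = -1/874 ≈ -0.0011442)
√(-948 + l) = √(-948 - 1/874) = √(-828553/874) = I*√724155322/874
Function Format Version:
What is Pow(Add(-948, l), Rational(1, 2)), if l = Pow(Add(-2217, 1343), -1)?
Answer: Mul(Rational(1, 874), I, Pow(724155322, Rational(1, 2))) ≈ Mul(30.790, I)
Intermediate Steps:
l = Rational(-1, 874) (l = Pow(-874, -1) = Rational(-1, 874) ≈ -0.0011442)
Pow(Add(-948, l), Rational(1, 2)) = Pow(Add(-948, Rational(-1, 874)), Rational(1, 2)) = Pow(Rational(-828553, 874), Rational(1, 2)) = Mul(Rational(1, 874), I, Pow(724155322, Rational(1, 2)))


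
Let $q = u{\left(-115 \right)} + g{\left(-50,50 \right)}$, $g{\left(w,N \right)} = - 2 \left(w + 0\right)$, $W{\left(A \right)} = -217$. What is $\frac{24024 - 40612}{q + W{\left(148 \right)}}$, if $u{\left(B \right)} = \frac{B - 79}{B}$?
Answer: $\frac{1907620}{13261} \approx 143.85$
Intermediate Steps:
$u{\left(B \right)} = \frac{-79 + B}{B}$
$g{\left(w,N \right)} = - 2 w$
$q = \frac{11694}{115}$ ($q = \frac{-79 - 115}{-115} - -100 = \left(- \frac{1}{115}\right) \left(-194\right) + 100 = \frac{194}{115} + 100 = \frac{11694}{115} \approx 101.69$)
$\frac{24024 - 40612}{q + W{\left(148 \right)}} = \frac{24024 - 40612}{\frac{11694}{115} - 217} = - \frac{16588}{- \frac{13261}{115}} = \left(-16588\right) \left(- \frac{115}{13261}\right) = \frac{1907620}{13261}$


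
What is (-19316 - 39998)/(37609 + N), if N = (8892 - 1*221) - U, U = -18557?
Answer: -59314/64837 ≈ -0.91482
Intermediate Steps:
N = 27228 (N = (8892 - 1*221) - 1*(-18557) = (8892 - 221) + 18557 = 8671 + 18557 = 27228)
(-19316 - 39998)/(37609 + N) = (-19316 - 39998)/(37609 + 27228) = -59314/64837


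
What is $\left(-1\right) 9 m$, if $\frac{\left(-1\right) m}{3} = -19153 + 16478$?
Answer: $-72225$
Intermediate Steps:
$m = 8025$ ($m = - 3 \left(-19153 + 16478\right) = \left(-3\right) \left(-2675\right) = 8025$)
$\left(-1\right) 9 m = \left(-1\right) 9 \cdot 8025 = \left(-9\right) 8025 = -72225$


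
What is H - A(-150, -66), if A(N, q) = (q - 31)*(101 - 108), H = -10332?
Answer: -11011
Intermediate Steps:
A(N, q) = 217 - 7*q (A(N, q) = (-31 + q)*(-7) = 217 - 7*q)
H - A(-150, -66) = -10332 - (217 - 7*(-66)) = -10332 - (217 + 462) = -10332 - 1*679 = -10332 - 679 = -11011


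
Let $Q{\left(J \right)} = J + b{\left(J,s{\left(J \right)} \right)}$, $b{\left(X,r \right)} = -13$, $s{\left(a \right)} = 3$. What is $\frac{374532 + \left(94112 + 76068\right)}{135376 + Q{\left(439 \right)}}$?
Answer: $\frac{272356}{67901} \approx 4.0111$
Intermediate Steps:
$Q{\left(J \right)} = -13 + J$ ($Q{\left(J \right)} = J - 13 = -13 + J$)
$\frac{374532 + \left(94112 + 76068\right)}{135376 + Q{\left(439 \right)}} = \frac{374532 + \left(94112 + 76068\right)}{135376 + \left(-13 + 439\right)} = \frac{374532 + 170180}{135376 + 426} = \frac{544712}{135802} = 544712 \cdot \frac{1}{135802} = \frac{272356}{67901}$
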